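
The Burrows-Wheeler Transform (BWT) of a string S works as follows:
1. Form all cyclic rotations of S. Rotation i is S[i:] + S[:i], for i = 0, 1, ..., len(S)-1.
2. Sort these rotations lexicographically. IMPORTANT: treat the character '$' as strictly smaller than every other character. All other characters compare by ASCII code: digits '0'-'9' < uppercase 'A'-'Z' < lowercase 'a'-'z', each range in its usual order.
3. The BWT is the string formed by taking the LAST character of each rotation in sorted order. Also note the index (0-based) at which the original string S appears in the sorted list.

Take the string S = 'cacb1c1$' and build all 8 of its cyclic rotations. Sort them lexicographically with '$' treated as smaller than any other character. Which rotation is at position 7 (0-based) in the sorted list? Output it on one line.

Answer: cb1c1$ca

Derivation:
All 8 rotations (rotation i = S[i:]+S[:i]):
  rot[0] = cacb1c1$
  rot[1] = acb1c1$c
  rot[2] = cb1c1$ca
  rot[3] = b1c1$cac
  rot[4] = 1c1$cacb
  rot[5] = c1$cacb1
  rot[6] = 1$cacb1c
  rot[7] = $cacb1c1
Sorted (with $ < everything):
  sorted[0] = $cacb1c1
  sorted[1] = 1$cacb1c
  sorted[2] = 1c1$cacb
  sorted[3] = acb1c1$c
  sorted[4] = b1c1$cac
  sorted[5] = c1$cacb1
  sorted[6] = cacb1c1$
  sorted[7] = cb1c1$ca
sorted[7] = cb1c1$ca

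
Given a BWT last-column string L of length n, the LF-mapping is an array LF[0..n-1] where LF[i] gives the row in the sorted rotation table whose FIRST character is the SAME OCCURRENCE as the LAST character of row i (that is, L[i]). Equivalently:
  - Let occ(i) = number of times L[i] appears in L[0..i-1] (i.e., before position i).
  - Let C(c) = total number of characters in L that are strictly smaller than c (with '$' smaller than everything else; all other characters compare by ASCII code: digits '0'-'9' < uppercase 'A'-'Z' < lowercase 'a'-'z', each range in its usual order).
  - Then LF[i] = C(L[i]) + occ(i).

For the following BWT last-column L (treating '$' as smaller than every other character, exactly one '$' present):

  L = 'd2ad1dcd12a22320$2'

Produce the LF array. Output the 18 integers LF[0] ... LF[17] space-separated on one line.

Char counts: '$':1, '0':1, '1':2, '2':6, '3':1, 'a':2, 'c':1, 'd':4
C (first-col start): C('$')=0, C('0')=1, C('1')=2, C('2')=4, C('3')=10, C('a')=11, C('c')=13, C('d')=14
L[0]='d': occ=0, LF[0]=C('d')+0=14+0=14
L[1]='2': occ=0, LF[1]=C('2')+0=4+0=4
L[2]='a': occ=0, LF[2]=C('a')+0=11+0=11
L[3]='d': occ=1, LF[3]=C('d')+1=14+1=15
L[4]='1': occ=0, LF[4]=C('1')+0=2+0=2
L[5]='d': occ=2, LF[5]=C('d')+2=14+2=16
L[6]='c': occ=0, LF[6]=C('c')+0=13+0=13
L[7]='d': occ=3, LF[7]=C('d')+3=14+3=17
L[8]='1': occ=1, LF[8]=C('1')+1=2+1=3
L[9]='2': occ=1, LF[9]=C('2')+1=4+1=5
L[10]='a': occ=1, LF[10]=C('a')+1=11+1=12
L[11]='2': occ=2, LF[11]=C('2')+2=4+2=6
L[12]='2': occ=3, LF[12]=C('2')+3=4+3=7
L[13]='3': occ=0, LF[13]=C('3')+0=10+0=10
L[14]='2': occ=4, LF[14]=C('2')+4=4+4=8
L[15]='0': occ=0, LF[15]=C('0')+0=1+0=1
L[16]='$': occ=0, LF[16]=C('$')+0=0+0=0
L[17]='2': occ=5, LF[17]=C('2')+5=4+5=9

Answer: 14 4 11 15 2 16 13 17 3 5 12 6 7 10 8 1 0 9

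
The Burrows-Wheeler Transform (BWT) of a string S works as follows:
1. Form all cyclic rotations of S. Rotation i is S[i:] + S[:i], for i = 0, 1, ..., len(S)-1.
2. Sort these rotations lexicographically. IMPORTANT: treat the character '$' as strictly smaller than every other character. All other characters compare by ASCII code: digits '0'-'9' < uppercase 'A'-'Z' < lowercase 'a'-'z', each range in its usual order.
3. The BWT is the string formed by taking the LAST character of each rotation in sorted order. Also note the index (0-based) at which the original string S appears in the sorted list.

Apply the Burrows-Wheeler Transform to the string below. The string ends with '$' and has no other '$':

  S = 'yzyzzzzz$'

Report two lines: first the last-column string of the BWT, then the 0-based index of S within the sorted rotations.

Answer: z$zzyzzzy
1

Derivation:
All 9 rotations (rotation i = S[i:]+S[:i]):
  rot[0] = yzyzzzzz$
  rot[1] = zyzzzzz$y
  rot[2] = yzzzzz$yz
  rot[3] = zzzzz$yzy
  rot[4] = zzzz$yzyz
  rot[5] = zzz$yzyzz
  rot[6] = zz$yzyzzz
  rot[7] = z$yzyzzzz
  rot[8] = $yzyzzzzz
Sorted (with $ < everything):
  sorted[0] = $yzyzzzzz  (last char: 'z')
  sorted[1] = yzyzzzzz$  (last char: '$')
  sorted[2] = yzzzzz$yz  (last char: 'z')
  sorted[3] = z$yzyzzzz  (last char: 'z')
  sorted[4] = zyzzzzz$y  (last char: 'y')
  sorted[5] = zz$yzyzzz  (last char: 'z')
  sorted[6] = zzz$yzyzz  (last char: 'z')
  sorted[7] = zzzz$yzyz  (last char: 'z')
  sorted[8] = zzzzz$yzy  (last char: 'y')
Last column: z$zzyzzzy
Original string S is at sorted index 1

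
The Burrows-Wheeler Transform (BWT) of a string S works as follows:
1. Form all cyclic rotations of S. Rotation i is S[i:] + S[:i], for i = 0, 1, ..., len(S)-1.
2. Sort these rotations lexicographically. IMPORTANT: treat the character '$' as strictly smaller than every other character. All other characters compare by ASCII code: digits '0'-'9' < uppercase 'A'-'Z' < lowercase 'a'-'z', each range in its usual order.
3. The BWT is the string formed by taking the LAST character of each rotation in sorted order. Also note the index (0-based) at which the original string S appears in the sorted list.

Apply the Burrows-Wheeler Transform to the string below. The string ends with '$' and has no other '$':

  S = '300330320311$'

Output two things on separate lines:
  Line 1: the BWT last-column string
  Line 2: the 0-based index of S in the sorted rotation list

Answer: 13230133$3000
8

Derivation:
All 13 rotations (rotation i = S[i:]+S[:i]):
  rot[0] = 300330320311$
  rot[1] = 00330320311$3
  rot[2] = 0330320311$30
  rot[3] = 330320311$300
  rot[4] = 30320311$3003
  rot[5] = 0320311$30033
  rot[6] = 320311$300330
  rot[7] = 20311$3003303
  rot[8] = 0311$30033032
  rot[9] = 311$300330320
  rot[10] = 11$3003303203
  rot[11] = 1$30033032031
  rot[12] = $300330320311
Sorted (with $ < everything):
  sorted[0] = $300330320311  (last char: '1')
  sorted[1] = 00330320311$3  (last char: '3')
  sorted[2] = 0311$30033032  (last char: '2')
  sorted[3] = 0320311$30033  (last char: '3')
  sorted[4] = 0330320311$30  (last char: '0')
  sorted[5] = 1$30033032031  (last char: '1')
  sorted[6] = 11$3003303203  (last char: '3')
  sorted[7] = 20311$3003303  (last char: '3')
  sorted[8] = 300330320311$  (last char: '$')
  sorted[9] = 30320311$3003  (last char: '3')
  sorted[10] = 311$300330320  (last char: '0')
  sorted[11] = 320311$300330  (last char: '0')
  sorted[12] = 330320311$300  (last char: '0')
Last column: 13230133$3000
Original string S is at sorted index 8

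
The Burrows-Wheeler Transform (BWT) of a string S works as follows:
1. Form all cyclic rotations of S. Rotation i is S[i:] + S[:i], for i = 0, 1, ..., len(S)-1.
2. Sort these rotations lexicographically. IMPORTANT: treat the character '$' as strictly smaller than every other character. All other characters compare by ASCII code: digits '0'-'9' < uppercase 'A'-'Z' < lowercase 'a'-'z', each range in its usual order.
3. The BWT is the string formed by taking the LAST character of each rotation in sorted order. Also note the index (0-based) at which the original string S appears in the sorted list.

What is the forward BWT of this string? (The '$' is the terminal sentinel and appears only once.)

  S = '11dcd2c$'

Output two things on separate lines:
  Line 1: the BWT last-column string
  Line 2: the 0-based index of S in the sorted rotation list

Answer: c$1d2dc1
1

Derivation:
All 8 rotations (rotation i = S[i:]+S[:i]):
  rot[0] = 11dcd2c$
  rot[1] = 1dcd2c$1
  rot[2] = dcd2c$11
  rot[3] = cd2c$11d
  rot[4] = d2c$11dc
  rot[5] = 2c$11dcd
  rot[6] = c$11dcd2
  rot[7] = $11dcd2c
Sorted (with $ < everything):
  sorted[0] = $11dcd2c  (last char: 'c')
  sorted[1] = 11dcd2c$  (last char: '$')
  sorted[2] = 1dcd2c$1  (last char: '1')
  sorted[3] = 2c$11dcd  (last char: 'd')
  sorted[4] = c$11dcd2  (last char: '2')
  sorted[5] = cd2c$11d  (last char: 'd')
  sorted[6] = d2c$11dc  (last char: 'c')
  sorted[7] = dcd2c$11  (last char: '1')
Last column: c$1d2dc1
Original string S is at sorted index 1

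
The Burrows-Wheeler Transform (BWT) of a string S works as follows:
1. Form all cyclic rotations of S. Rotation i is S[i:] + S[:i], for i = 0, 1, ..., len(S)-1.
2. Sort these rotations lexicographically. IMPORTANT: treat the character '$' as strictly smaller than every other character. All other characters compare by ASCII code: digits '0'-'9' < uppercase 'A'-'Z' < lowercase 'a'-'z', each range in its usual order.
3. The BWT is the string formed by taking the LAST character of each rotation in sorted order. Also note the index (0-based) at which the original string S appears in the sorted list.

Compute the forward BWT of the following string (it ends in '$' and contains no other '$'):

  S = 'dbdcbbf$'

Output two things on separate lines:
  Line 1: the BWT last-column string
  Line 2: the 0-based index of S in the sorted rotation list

Answer: fcdbd$bb
5

Derivation:
All 8 rotations (rotation i = S[i:]+S[:i]):
  rot[0] = dbdcbbf$
  rot[1] = bdcbbf$d
  rot[2] = dcbbf$db
  rot[3] = cbbf$dbd
  rot[4] = bbf$dbdc
  rot[5] = bf$dbdcb
  rot[6] = f$dbdcbb
  rot[7] = $dbdcbbf
Sorted (with $ < everything):
  sorted[0] = $dbdcbbf  (last char: 'f')
  sorted[1] = bbf$dbdc  (last char: 'c')
  sorted[2] = bdcbbf$d  (last char: 'd')
  sorted[3] = bf$dbdcb  (last char: 'b')
  sorted[4] = cbbf$dbd  (last char: 'd')
  sorted[5] = dbdcbbf$  (last char: '$')
  sorted[6] = dcbbf$db  (last char: 'b')
  sorted[7] = f$dbdcbb  (last char: 'b')
Last column: fcdbd$bb
Original string S is at sorted index 5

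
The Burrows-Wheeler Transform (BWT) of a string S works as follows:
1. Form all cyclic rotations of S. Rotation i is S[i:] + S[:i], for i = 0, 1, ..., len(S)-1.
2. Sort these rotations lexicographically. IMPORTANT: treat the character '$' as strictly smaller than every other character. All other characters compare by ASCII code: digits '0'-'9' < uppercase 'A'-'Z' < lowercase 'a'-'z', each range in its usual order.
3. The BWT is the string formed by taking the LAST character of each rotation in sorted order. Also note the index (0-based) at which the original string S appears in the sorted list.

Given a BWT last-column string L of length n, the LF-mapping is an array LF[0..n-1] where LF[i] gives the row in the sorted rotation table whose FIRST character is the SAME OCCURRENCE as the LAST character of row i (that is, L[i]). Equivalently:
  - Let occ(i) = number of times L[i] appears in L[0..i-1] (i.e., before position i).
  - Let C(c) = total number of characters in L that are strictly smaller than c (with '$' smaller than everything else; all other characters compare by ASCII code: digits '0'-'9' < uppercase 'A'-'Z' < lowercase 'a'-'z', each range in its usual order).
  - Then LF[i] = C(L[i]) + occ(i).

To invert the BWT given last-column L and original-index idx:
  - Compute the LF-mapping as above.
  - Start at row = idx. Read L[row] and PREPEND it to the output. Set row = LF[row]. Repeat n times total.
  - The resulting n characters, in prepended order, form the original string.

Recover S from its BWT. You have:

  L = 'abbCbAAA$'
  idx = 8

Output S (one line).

LF mapping: 5 6 7 4 8 1 2 3 0
Walk LF starting at row 8, prepending L[row]:
  step 1: row=8, L[8]='$', prepend. Next row=LF[8]=0
  step 2: row=0, L[0]='a', prepend. Next row=LF[0]=5
  step 3: row=5, L[5]='A', prepend. Next row=LF[5]=1
  step 4: row=1, L[1]='b', prepend. Next row=LF[1]=6
  step 5: row=6, L[6]='A', prepend. Next row=LF[6]=2
  step 6: row=2, L[2]='b', prepend. Next row=LF[2]=7
  step 7: row=7, L[7]='A', prepend. Next row=LF[7]=3
  step 8: row=3, L[3]='C', prepend. Next row=LF[3]=4
  step 9: row=4, L[4]='b', prepend. Next row=LF[4]=8
Reversed output: bCAbAbAa$

Answer: bCAbAbAa$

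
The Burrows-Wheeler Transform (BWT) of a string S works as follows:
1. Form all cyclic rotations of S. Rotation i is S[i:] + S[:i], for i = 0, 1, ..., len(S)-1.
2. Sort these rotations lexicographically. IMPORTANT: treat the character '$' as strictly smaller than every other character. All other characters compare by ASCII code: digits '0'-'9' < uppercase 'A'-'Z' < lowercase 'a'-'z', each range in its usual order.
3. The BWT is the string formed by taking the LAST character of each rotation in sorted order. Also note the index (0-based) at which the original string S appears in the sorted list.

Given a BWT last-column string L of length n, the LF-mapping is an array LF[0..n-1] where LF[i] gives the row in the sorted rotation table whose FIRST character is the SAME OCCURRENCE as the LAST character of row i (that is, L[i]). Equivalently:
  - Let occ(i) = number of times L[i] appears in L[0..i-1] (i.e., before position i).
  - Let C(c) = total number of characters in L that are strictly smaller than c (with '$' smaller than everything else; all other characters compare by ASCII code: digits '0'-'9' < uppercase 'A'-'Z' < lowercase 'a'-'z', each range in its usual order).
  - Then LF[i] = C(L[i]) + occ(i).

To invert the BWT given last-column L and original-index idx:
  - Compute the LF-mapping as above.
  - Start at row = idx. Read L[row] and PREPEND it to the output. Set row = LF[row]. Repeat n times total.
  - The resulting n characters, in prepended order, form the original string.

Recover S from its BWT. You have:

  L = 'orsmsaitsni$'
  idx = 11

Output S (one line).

Answer: transmissio$

Derivation:
LF mapping: 6 7 8 4 9 1 2 11 10 5 3 0
Walk LF starting at row 11, prepending L[row]:
  step 1: row=11, L[11]='$', prepend. Next row=LF[11]=0
  step 2: row=0, L[0]='o', prepend. Next row=LF[0]=6
  step 3: row=6, L[6]='i', prepend. Next row=LF[6]=2
  step 4: row=2, L[2]='s', prepend. Next row=LF[2]=8
  step 5: row=8, L[8]='s', prepend. Next row=LF[8]=10
  step 6: row=10, L[10]='i', prepend. Next row=LF[10]=3
  step 7: row=3, L[3]='m', prepend. Next row=LF[3]=4
  step 8: row=4, L[4]='s', prepend. Next row=LF[4]=9
  step 9: row=9, L[9]='n', prepend. Next row=LF[9]=5
  step 10: row=5, L[5]='a', prepend. Next row=LF[5]=1
  step 11: row=1, L[1]='r', prepend. Next row=LF[1]=7
  step 12: row=7, L[7]='t', prepend. Next row=LF[7]=11
Reversed output: transmissio$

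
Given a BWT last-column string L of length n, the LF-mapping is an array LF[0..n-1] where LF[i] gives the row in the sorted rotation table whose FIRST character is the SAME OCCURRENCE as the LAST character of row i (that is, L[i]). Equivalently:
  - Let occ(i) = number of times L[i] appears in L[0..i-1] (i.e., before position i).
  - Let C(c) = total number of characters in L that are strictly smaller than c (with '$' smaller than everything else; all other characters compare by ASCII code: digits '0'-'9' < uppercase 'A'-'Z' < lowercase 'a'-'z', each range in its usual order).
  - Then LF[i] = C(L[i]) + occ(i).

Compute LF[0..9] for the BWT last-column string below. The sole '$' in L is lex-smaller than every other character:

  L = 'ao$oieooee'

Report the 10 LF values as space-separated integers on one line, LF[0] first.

Answer: 1 6 0 7 5 2 8 9 3 4

Derivation:
Char counts: '$':1, 'a':1, 'e':3, 'i':1, 'o':4
C (first-col start): C('$')=0, C('a')=1, C('e')=2, C('i')=5, C('o')=6
L[0]='a': occ=0, LF[0]=C('a')+0=1+0=1
L[1]='o': occ=0, LF[1]=C('o')+0=6+0=6
L[2]='$': occ=0, LF[2]=C('$')+0=0+0=0
L[3]='o': occ=1, LF[3]=C('o')+1=6+1=7
L[4]='i': occ=0, LF[4]=C('i')+0=5+0=5
L[5]='e': occ=0, LF[5]=C('e')+0=2+0=2
L[6]='o': occ=2, LF[6]=C('o')+2=6+2=8
L[7]='o': occ=3, LF[7]=C('o')+3=6+3=9
L[8]='e': occ=1, LF[8]=C('e')+1=2+1=3
L[9]='e': occ=2, LF[9]=C('e')+2=2+2=4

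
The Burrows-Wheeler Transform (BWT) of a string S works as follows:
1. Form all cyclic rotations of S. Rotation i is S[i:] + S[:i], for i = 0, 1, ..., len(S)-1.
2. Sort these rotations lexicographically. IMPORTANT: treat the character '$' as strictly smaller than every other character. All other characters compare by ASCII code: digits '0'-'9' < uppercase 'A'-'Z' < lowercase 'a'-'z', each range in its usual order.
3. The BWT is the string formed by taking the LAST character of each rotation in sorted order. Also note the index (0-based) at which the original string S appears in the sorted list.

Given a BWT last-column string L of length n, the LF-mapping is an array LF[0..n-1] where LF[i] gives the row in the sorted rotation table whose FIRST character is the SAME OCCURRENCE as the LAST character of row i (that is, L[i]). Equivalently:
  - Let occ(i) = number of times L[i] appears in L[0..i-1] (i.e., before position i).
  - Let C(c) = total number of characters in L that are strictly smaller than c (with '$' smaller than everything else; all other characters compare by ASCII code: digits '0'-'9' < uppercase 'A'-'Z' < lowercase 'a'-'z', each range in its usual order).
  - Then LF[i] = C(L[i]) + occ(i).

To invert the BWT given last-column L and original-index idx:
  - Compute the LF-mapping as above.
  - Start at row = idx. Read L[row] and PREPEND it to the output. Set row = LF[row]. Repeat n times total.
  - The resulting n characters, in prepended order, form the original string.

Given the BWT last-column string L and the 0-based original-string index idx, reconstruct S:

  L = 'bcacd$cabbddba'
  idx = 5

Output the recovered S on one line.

Answer: bcaabdcbcaddb$

Derivation:
LF mapping: 4 8 1 9 11 0 10 2 5 6 12 13 7 3
Walk LF starting at row 5, prepending L[row]:
  step 1: row=5, L[5]='$', prepend. Next row=LF[5]=0
  step 2: row=0, L[0]='b', prepend. Next row=LF[0]=4
  step 3: row=4, L[4]='d', prepend. Next row=LF[4]=11
  step 4: row=11, L[11]='d', prepend. Next row=LF[11]=13
  step 5: row=13, L[13]='a', prepend. Next row=LF[13]=3
  step 6: row=3, L[3]='c', prepend. Next row=LF[3]=9
  step 7: row=9, L[9]='b', prepend. Next row=LF[9]=6
  step 8: row=6, L[6]='c', prepend. Next row=LF[6]=10
  step 9: row=10, L[10]='d', prepend. Next row=LF[10]=12
  step 10: row=12, L[12]='b', prepend. Next row=LF[12]=7
  step 11: row=7, L[7]='a', prepend. Next row=LF[7]=2
  step 12: row=2, L[2]='a', prepend. Next row=LF[2]=1
  step 13: row=1, L[1]='c', prepend. Next row=LF[1]=8
  step 14: row=8, L[8]='b', prepend. Next row=LF[8]=5
Reversed output: bcaabdcbcaddb$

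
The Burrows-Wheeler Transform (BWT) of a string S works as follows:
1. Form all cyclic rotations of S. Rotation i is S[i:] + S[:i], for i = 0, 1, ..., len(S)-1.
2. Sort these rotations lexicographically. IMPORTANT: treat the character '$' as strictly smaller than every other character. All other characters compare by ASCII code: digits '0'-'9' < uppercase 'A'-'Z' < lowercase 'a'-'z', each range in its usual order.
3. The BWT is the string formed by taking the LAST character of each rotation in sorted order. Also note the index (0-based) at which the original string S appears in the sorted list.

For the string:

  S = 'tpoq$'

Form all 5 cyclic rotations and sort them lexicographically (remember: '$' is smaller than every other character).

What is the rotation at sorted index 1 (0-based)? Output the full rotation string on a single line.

Answer: oq$tp

Derivation:
All 5 rotations (rotation i = S[i:]+S[:i]):
  rot[0] = tpoq$
  rot[1] = poq$t
  rot[2] = oq$tp
  rot[3] = q$tpo
  rot[4] = $tpoq
Sorted (with $ < everything):
  sorted[0] = $tpoq
  sorted[1] = oq$tp
  sorted[2] = poq$t
  sorted[3] = q$tpo
  sorted[4] = tpoq$
sorted[1] = oq$tp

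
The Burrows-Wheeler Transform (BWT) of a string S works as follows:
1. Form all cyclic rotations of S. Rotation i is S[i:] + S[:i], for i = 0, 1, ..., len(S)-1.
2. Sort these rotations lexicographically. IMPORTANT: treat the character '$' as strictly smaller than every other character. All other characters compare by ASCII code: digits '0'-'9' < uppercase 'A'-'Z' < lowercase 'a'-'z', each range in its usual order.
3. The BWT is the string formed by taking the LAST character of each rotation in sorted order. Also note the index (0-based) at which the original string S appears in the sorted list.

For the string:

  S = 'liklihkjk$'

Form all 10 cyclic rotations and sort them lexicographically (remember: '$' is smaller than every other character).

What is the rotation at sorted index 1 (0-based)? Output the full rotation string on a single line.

All 10 rotations (rotation i = S[i:]+S[:i]):
  rot[0] = liklihkjk$
  rot[1] = iklihkjk$l
  rot[2] = klihkjk$li
  rot[3] = lihkjk$lik
  rot[4] = ihkjk$likl
  rot[5] = hkjk$likli
  rot[6] = kjk$liklih
  rot[7] = jk$liklihk
  rot[8] = k$liklihkj
  rot[9] = $liklihkjk
Sorted (with $ < everything):
  sorted[0] = $liklihkjk
  sorted[1] = hkjk$likli
  sorted[2] = ihkjk$likl
  sorted[3] = iklihkjk$l
  sorted[4] = jk$liklihk
  sorted[5] = k$liklihkj
  sorted[6] = kjk$liklih
  sorted[7] = klihkjk$li
  sorted[8] = lihkjk$lik
  sorted[9] = liklihkjk$
sorted[1] = hkjk$likli

Answer: hkjk$likli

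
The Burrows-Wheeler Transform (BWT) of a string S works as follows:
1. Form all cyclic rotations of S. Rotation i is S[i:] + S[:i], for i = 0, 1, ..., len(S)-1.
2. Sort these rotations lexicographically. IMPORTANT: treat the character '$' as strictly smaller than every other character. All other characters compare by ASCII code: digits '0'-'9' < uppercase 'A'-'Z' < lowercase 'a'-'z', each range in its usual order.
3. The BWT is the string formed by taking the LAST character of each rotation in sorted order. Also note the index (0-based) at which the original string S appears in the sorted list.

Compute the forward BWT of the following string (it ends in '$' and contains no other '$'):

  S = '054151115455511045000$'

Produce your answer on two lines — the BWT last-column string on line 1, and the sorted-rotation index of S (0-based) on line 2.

All 22 rotations (rotation i = S[i:]+S[:i]):
  rot[0] = 054151115455511045000$
  rot[1] = 54151115455511045000$0
  rot[2] = 4151115455511045000$05
  rot[3] = 151115455511045000$054
  rot[4] = 51115455511045000$0541
  rot[5] = 1115455511045000$05415
  rot[6] = 115455511045000$054151
  rot[7] = 15455511045000$0541511
  rot[8] = 5455511045000$05415111
  rot[9] = 455511045000$054151115
  rot[10] = 55511045000$0541511154
  rot[11] = 5511045000$05415111545
  rot[12] = 511045000$054151115455
  rot[13] = 11045000$0541511154555
  rot[14] = 1045000$05415111545551
  rot[15] = 045000$054151115455511
  rot[16] = 45000$0541511154555110
  rot[17] = 5000$05415111545551104
  rot[18] = 000$054151115455511045
  rot[19] = 00$0541511154555110450
  rot[20] = 0$05415111545551104500
  rot[21] = $054151115455511045000
Sorted (with $ < everything):
  sorted[0] = $054151115455511045000  (last char: '0')
  sorted[1] = 0$05415111545551104500  (last char: '0')
  sorted[2] = 00$0541511154555110450  (last char: '0')
  sorted[3] = 000$054151115455511045  (last char: '5')
  sorted[4] = 045000$054151115455511  (last char: '1')
  sorted[5] = 054151115455511045000$  (last char: '$')
  sorted[6] = 1045000$05415111545551  (last char: '1')
  sorted[7] = 11045000$0541511154555  (last char: '5')
  sorted[8] = 1115455511045000$05415  (last char: '5')
  sorted[9] = 115455511045000$054151  (last char: '1')
  sorted[10] = 151115455511045000$054  (last char: '4')
  sorted[11] = 15455511045000$0541511  (last char: '1')
  sorted[12] = 4151115455511045000$05  (last char: '5')
  sorted[13] = 45000$0541511154555110  (last char: '0')
  sorted[14] = 455511045000$054151115  (last char: '5')
  sorted[15] = 5000$05415111545551104  (last char: '4')
  sorted[16] = 511045000$054151115455  (last char: '5')
  sorted[17] = 51115455511045000$0541  (last char: '1')
  sorted[18] = 54151115455511045000$0  (last char: '0')
  sorted[19] = 5455511045000$05415111  (last char: '1')
  sorted[20] = 5511045000$05415111545  (last char: '5')
  sorted[21] = 55511045000$0541511154  (last char: '4')
Last column: 00051$1551415054510154
Original string S is at sorted index 5

Answer: 00051$1551415054510154
5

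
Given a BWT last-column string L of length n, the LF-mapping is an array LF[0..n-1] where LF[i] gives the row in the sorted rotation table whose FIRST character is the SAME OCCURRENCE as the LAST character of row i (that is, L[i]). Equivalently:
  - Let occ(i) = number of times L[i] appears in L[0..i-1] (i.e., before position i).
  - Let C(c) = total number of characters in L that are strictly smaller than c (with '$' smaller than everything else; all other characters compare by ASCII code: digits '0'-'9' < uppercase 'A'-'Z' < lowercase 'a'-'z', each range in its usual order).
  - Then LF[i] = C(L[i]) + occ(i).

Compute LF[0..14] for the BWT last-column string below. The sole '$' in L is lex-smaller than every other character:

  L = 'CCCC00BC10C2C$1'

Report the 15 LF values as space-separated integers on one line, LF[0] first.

Answer: 8 9 10 11 1 2 7 12 4 3 13 6 14 0 5

Derivation:
Char counts: '$':1, '0':3, '1':2, '2':1, 'B':1, 'C':7
C (first-col start): C('$')=0, C('0')=1, C('1')=4, C('2')=6, C('B')=7, C('C')=8
L[0]='C': occ=0, LF[0]=C('C')+0=8+0=8
L[1]='C': occ=1, LF[1]=C('C')+1=8+1=9
L[2]='C': occ=2, LF[2]=C('C')+2=8+2=10
L[3]='C': occ=3, LF[3]=C('C')+3=8+3=11
L[4]='0': occ=0, LF[4]=C('0')+0=1+0=1
L[5]='0': occ=1, LF[5]=C('0')+1=1+1=2
L[6]='B': occ=0, LF[6]=C('B')+0=7+0=7
L[7]='C': occ=4, LF[7]=C('C')+4=8+4=12
L[8]='1': occ=0, LF[8]=C('1')+0=4+0=4
L[9]='0': occ=2, LF[9]=C('0')+2=1+2=3
L[10]='C': occ=5, LF[10]=C('C')+5=8+5=13
L[11]='2': occ=0, LF[11]=C('2')+0=6+0=6
L[12]='C': occ=6, LF[12]=C('C')+6=8+6=14
L[13]='$': occ=0, LF[13]=C('$')+0=0+0=0
L[14]='1': occ=1, LF[14]=C('1')+1=4+1=5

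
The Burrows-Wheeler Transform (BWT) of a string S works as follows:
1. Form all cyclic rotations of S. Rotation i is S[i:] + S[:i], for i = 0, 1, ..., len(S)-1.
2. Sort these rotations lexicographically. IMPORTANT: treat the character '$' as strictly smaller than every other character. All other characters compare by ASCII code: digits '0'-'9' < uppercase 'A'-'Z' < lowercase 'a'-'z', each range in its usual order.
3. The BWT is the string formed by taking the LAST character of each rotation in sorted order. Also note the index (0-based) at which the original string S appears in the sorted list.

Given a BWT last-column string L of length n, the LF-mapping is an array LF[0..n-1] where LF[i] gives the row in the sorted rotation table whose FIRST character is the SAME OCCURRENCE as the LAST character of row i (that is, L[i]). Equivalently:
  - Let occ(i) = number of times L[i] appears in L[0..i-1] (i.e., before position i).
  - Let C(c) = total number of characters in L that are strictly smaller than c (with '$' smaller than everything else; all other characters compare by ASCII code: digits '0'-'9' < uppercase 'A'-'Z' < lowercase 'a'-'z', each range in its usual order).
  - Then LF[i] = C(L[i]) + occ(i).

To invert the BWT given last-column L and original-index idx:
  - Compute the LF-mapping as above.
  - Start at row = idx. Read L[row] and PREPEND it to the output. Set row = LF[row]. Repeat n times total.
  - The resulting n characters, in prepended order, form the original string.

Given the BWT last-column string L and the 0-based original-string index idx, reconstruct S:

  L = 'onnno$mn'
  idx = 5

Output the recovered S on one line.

Answer: nonnnmo$

Derivation:
LF mapping: 6 2 3 4 7 0 1 5
Walk LF starting at row 5, prepending L[row]:
  step 1: row=5, L[5]='$', prepend. Next row=LF[5]=0
  step 2: row=0, L[0]='o', prepend. Next row=LF[0]=6
  step 3: row=6, L[6]='m', prepend. Next row=LF[6]=1
  step 4: row=1, L[1]='n', prepend. Next row=LF[1]=2
  step 5: row=2, L[2]='n', prepend. Next row=LF[2]=3
  step 6: row=3, L[3]='n', prepend. Next row=LF[3]=4
  step 7: row=4, L[4]='o', prepend. Next row=LF[4]=7
  step 8: row=7, L[7]='n', prepend. Next row=LF[7]=5
Reversed output: nonnnmo$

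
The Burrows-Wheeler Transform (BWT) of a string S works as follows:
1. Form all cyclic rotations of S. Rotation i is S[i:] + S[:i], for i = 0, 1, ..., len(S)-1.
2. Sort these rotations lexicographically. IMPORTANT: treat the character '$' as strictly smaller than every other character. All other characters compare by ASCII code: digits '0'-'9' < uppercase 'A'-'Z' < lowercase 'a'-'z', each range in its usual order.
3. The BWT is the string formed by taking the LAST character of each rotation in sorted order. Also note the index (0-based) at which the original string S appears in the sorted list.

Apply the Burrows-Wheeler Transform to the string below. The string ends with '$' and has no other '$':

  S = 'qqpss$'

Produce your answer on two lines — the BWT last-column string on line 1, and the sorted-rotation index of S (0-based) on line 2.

All 6 rotations (rotation i = S[i:]+S[:i]):
  rot[0] = qqpss$
  rot[1] = qpss$q
  rot[2] = pss$qq
  rot[3] = ss$qqp
  rot[4] = s$qqps
  rot[5] = $qqpss
Sorted (with $ < everything):
  sorted[0] = $qqpss  (last char: 's')
  sorted[1] = pss$qq  (last char: 'q')
  sorted[2] = qpss$q  (last char: 'q')
  sorted[3] = qqpss$  (last char: '$')
  sorted[4] = s$qqps  (last char: 's')
  sorted[5] = ss$qqp  (last char: 'p')
Last column: sqq$sp
Original string S is at sorted index 3

Answer: sqq$sp
3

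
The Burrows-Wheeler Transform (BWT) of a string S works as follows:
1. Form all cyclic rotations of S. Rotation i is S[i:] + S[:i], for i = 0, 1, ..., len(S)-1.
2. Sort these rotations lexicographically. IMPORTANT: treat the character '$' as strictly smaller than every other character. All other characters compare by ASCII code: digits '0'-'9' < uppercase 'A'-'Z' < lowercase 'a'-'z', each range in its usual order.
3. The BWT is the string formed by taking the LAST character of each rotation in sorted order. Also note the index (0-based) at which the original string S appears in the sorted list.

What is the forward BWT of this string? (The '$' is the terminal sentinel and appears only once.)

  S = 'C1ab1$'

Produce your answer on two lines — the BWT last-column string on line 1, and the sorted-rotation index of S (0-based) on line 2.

Answer: 1bC$1a
3

Derivation:
All 6 rotations (rotation i = S[i:]+S[:i]):
  rot[0] = C1ab1$
  rot[1] = 1ab1$C
  rot[2] = ab1$C1
  rot[3] = b1$C1a
  rot[4] = 1$C1ab
  rot[5] = $C1ab1
Sorted (with $ < everything):
  sorted[0] = $C1ab1  (last char: '1')
  sorted[1] = 1$C1ab  (last char: 'b')
  sorted[2] = 1ab1$C  (last char: 'C')
  sorted[3] = C1ab1$  (last char: '$')
  sorted[4] = ab1$C1  (last char: '1')
  sorted[5] = b1$C1a  (last char: 'a')
Last column: 1bC$1a
Original string S is at sorted index 3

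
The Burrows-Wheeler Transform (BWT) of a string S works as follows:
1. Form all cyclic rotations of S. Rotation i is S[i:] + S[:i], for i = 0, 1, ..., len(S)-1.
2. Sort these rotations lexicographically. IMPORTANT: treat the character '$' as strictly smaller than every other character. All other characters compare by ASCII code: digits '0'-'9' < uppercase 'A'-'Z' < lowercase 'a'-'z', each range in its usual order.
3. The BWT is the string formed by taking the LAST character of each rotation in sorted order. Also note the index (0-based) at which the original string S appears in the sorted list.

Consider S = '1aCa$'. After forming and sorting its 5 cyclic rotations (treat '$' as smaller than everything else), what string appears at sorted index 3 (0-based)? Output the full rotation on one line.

All 5 rotations (rotation i = S[i:]+S[:i]):
  rot[0] = 1aCa$
  rot[1] = aCa$1
  rot[2] = Ca$1a
  rot[3] = a$1aC
  rot[4] = $1aCa
Sorted (with $ < everything):
  sorted[0] = $1aCa
  sorted[1] = 1aCa$
  sorted[2] = Ca$1a
  sorted[3] = a$1aC
  sorted[4] = aCa$1
sorted[3] = a$1aC

Answer: a$1aC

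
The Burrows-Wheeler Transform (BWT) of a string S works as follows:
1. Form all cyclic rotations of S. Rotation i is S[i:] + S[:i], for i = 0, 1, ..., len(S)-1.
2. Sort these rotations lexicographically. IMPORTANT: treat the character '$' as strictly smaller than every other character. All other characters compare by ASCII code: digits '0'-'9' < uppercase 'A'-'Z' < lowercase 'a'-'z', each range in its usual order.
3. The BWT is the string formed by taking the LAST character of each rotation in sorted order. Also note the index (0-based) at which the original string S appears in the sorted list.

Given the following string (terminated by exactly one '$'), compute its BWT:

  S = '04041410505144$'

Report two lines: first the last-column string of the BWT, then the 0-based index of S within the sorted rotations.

All 15 rotations (rotation i = S[i:]+S[:i]):
  rot[0] = 04041410505144$
  rot[1] = 4041410505144$0
  rot[2] = 041410505144$04
  rot[3] = 41410505144$040
  rot[4] = 1410505144$0404
  rot[5] = 410505144$04041
  rot[6] = 10505144$040414
  rot[7] = 0505144$0404141
  rot[8] = 505144$04041410
  rot[9] = 05144$040414105
  rot[10] = 5144$0404141050
  rot[11] = 144$04041410505
  rot[12] = 44$040414105051
  rot[13] = 4$0404141050514
  rot[14] = $04041410505144
Sorted (with $ < everything):
  sorted[0] = $04041410505144  (last char: '4')
  sorted[1] = 04041410505144$  (last char: '$')
  sorted[2] = 041410505144$04  (last char: '4')
  sorted[3] = 0505144$0404141  (last char: '1')
  sorted[4] = 05144$040414105  (last char: '5')
  sorted[5] = 10505144$040414  (last char: '4')
  sorted[6] = 1410505144$0404  (last char: '4')
  sorted[7] = 144$04041410505  (last char: '5')
  sorted[8] = 4$0404141050514  (last char: '4')
  sorted[9] = 4041410505144$0  (last char: '0')
  sorted[10] = 410505144$04041  (last char: '1')
  sorted[11] = 41410505144$040  (last char: '0')
  sorted[12] = 44$040414105051  (last char: '1')
  sorted[13] = 505144$04041410  (last char: '0')
  sorted[14] = 5144$0404141050  (last char: '0')
Last column: 4$4154454010100
Original string S is at sorted index 1

Answer: 4$4154454010100
1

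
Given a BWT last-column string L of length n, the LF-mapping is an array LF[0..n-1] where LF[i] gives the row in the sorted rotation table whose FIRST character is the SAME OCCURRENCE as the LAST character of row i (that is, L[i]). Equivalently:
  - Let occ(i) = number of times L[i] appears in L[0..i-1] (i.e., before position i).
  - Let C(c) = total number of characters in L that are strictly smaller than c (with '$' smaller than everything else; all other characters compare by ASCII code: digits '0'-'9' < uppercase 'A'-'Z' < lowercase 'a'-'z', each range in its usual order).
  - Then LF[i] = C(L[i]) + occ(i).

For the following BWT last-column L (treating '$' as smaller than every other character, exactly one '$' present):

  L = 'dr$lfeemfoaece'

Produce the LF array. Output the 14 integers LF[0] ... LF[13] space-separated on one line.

Answer: 3 13 0 10 8 4 5 11 9 12 1 6 2 7

Derivation:
Char counts: '$':1, 'a':1, 'c':1, 'd':1, 'e':4, 'f':2, 'l':1, 'm':1, 'o':1, 'r':1
C (first-col start): C('$')=0, C('a')=1, C('c')=2, C('d')=3, C('e')=4, C('f')=8, C('l')=10, C('m')=11, C('o')=12, C('r')=13
L[0]='d': occ=0, LF[0]=C('d')+0=3+0=3
L[1]='r': occ=0, LF[1]=C('r')+0=13+0=13
L[2]='$': occ=0, LF[2]=C('$')+0=0+0=0
L[3]='l': occ=0, LF[3]=C('l')+0=10+0=10
L[4]='f': occ=0, LF[4]=C('f')+0=8+0=8
L[5]='e': occ=0, LF[5]=C('e')+0=4+0=4
L[6]='e': occ=1, LF[6]=C('e')+1=4+1=5
L[7]='m': occ=0, LF[7]=C('m')+0=11+0=11
L[8]='f': occ=1, LF[8]=C('f')+1=8+1=9
L[9]='o': occ=0, LF[9]=C('o')+0=12+0=12
L[10]='a': occ=0, LF[10]=C('a')+0=1+0=1
L[11]='e': occ=2, LF[11]=C('e')+2=4+2=6
L[12]='c': occ=0, LF[12]=C('c')+0=2+0=2
L[13]='e': occ=3, LF[13]=C('e')+3=4+3=7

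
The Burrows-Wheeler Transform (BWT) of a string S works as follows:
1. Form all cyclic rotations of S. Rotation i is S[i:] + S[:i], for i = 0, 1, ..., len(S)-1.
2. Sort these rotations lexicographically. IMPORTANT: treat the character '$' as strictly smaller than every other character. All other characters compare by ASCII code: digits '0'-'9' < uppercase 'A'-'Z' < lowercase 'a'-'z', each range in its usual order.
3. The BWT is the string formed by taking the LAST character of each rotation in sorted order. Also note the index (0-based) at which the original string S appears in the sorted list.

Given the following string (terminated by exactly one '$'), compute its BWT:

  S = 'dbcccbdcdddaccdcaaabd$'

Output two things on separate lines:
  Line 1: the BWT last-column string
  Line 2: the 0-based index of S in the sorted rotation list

Answer: dcaaddacdccbacdbd$cbdc
17

Derivation:
All 22 rotations (rotation i = S[i:]+S[:i]):
  rot[0] = dbcccbdcdddaccdcaaabd$
  rot[1] = bcccbdcdddaccdcaaabd$d
  rot[2] = cccbdcdddaccdcaaabd$db
  rot[3] = ccbdcdddaccdcaaabd$dbc
  rot[4] = cbdcdddaccdcaaabd$dbcc
  rot[5] = bdcdddaccdcaaabd$dbccc
  rot[6] = dcdddaccdcaaabd$dbcccb
  rot[7] = cdddaccdcaaabd$dbcccbd
  rot[8] = dddaccdcaaabd$dbcccbdc
  rot[9] = ddaccdcaaabd$dbcccbdcd
  rot[10] = daccdcaaabd$dbcccbdcdd
  rot[11] = accdcaaabd$dbcccbdcddd
  rot[12] = ccdcaaabd$dbcccbdcddda
  rot[13] = cdcaaabd$dbcccbdcdddac
  rot[14] = dcaaabd$dbcccbdcdddacc
  rot[15] = caaabd$dbcccbdcdddaccd
  rot[16] = aaabd$dbcccbdcdddaccdc
  rot[17] = aabd$dbcccbdcdddaccdca
  rot[18] = abd$dbcccbdcdddaccdcaa
  rot[19] = bd$dbcccbdcdddaccdcaaa
  rot[20] = d$dbcccbdcdddaccdcaaab
  rot[21] = $dbcccbdcdddaccdcaaabd
Sorted (with $ < everything):
  sorted[0] = $dbcccbdcdddaccdcaaabd  (last char: 'd')
  sorted[1] = aaabd$dbcccbdcdddaccdc  (last char: 'c')
  sorted[2] = aabd$dbcccbdcdddaccdca  (last char: 'a')
  sorted[3] = abd$dbcccbdcdddaccdcaa  (last char: 'a')
  sorted[4] = accdcaaabd$dbcccbdcddd  (last char: 'd')
  sorted[5] = bcccbdcdddaccdcaaabd$d  (last char: 'd')
  sorted[6] = bd$dbcccbdcdddaccdcaaa  (last char: 'a')
  sorted[7] = bdcdddaccdcaaabd$dbccc  (last char: 'c')
  sorted[8] = caaabd$dbcccbdcdddaccd  (last char: 'd')
  sorted[9] = cbdcdddaccdcaaabd$dbcc  (last char: 'c')
  sorted[10] = ccbdcdddaccdcaaabd$dbc  (last char: 'c')
  sorted[11] = cccbdcdddaccdcaaabd$db  (last char: 'b')
  sorted[12] = ccdcaaabd$dbcccbdcddda  (last char: 'a')
  sorted[13] = cdcaaabd$dbcccbdcdddac  (last char: 'c')
  sorted[14] = cdddaccdcaaabd$dbcccbd  (last char: 'd')
  sorted[15] = d$dbcccbdcdddaccdcaaab  (last char: 'b')
  sorted[16] = daccdcaaabd$dbcccbdcdd  (last char: 'd')
  sorted[17] = dbcccbdcdddaccdcaaabd$  (last char: '$')
  sorted[18] = dcaaabd$dbcccbdcdddacc  (last char: 'c')
  sorted[19] = dcdddaccdcaaabd$dbcccb  (last char: 'b')
  sorted[20] = ddaccdcaaabd$dbcccbdcd  (last char: 'd')
  sorted[21] = dddaccdcaaabd$dbcccbdc  (last char: 'c')
Last column: dcaaddacdccbacdbd$cbdc
Original string S is at sorted index 17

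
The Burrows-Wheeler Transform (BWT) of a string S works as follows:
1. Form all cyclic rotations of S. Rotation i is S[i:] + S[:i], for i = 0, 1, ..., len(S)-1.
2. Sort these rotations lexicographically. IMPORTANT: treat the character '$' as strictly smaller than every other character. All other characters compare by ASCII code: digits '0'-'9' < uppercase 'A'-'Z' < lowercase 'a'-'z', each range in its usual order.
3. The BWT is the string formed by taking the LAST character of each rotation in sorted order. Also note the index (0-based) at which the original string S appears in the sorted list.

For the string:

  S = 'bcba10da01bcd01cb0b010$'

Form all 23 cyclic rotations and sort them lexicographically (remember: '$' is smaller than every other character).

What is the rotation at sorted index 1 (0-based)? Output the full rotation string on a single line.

All 23 rotations (rotation i = S[i:]+S[:i]):
  rot[0] = bcba10da01bcd01cb0b010$
  rot[1] = cba10da01bcd01cb0b010$b
  rot[2] = ba10da01bcd01cb0b010$bc
  rot[3] = a10da01bcd01cb0b010$bcb
  rot[4] = 10da01bcd01cb0b010$bcba
  rot[5] = 0da01bcd01cb0b010$bcba1
  rot[6] = da01bcd01cb0b010$bcba10
  rot[7] = a01bcd01cb0b010$bcba10d
  rot[8] = 01bcd01cb0b010$bcba10da
  rot[9] = 1bcd01cb0b010$bcba10da0
  rot[10] = bcd01cb0b010$bcba10da01
  rot[11] = cd01cb0b010$bcba10da01b
  rot[12] = d01cb0b010$bcba10da01bc
  rot[13] = 01cb0b010$bcba10da01bcd
  rot[14] = 1cb0b010$bcba10da01bcd0
  rot[15] = cb0b010$bcba10da01bcd01
  rot[16] = b0b010$bcba10da01bcd01c
  rot[17] = 0b010$bcba10da01bcd01cb
  rot[18] = b010$bcba10da01bcd01cb0
  rot[19] = 010$bcba10da01bcd01cb0b
  rot[20] = 10$bcba10da01bcd01cb0b0
  rot[21] = 0$bcba10da01bcd01cb0b01
  rot[22] = $bcba10da01bcd01cb0b010
Sorted (with $ < everything):
  sorted[0] = $bcba10da01bcd01cb0b010
  sorted[1] = 0$bcba10da01bcd01cb0b01
  sorted[2] = 010$bcba10da01bcd01cb0b
  sorted[3] = 01bcd01cb0b010$bcba10da
  sorted[4] = 01cb0b010$bcba10da01bcd
  sorted[5] = 0b010$bcba10da01bcd01cb
  sorted[6] = 0da01bcd01cb0b010$bcba1
  sorted[7] = 10$bcba10da01bcd01cb0b0
  sorted[8] = 10da01bcd01cb0b010$bcba
  sorted[9] = 1bcd01cb0b010$bcba10da0
  sorted[10] = 1cb0b010$bcba10da01bcd0
  sorted[11] = a01bcd01cb0b010$bcba10d
  sorted[12] = a10da01bcd01cb0b010$bcb
  sorted[13] = b010$bcba10da01bcd01cb0
  sorted[14] = b0b010$bcba10da01bcd01c
  sorted[15] = ba10da01bcd01cb0b010$bc
  sorted[16] = bcba10da01bcd01cb0b010$
  sorted[17] = bcd01cb0b010$bcba10da01
  sorted[18] = cb0b010$bcba10da01bcd01
  sorted[19] = cba10da01bcd01cb0b010$b
  sorted[20] = cd01cb0b010$bcba10da01b
  sorted[21] = d01cb0b010$bcba10da01bc
  sorted[22] = da01bcd01cb0b010$bcba10
sorted[1] = 0$bcba10da01bcd01cb0b01

Answer: 0$bcba10da01bcd01cb0b01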